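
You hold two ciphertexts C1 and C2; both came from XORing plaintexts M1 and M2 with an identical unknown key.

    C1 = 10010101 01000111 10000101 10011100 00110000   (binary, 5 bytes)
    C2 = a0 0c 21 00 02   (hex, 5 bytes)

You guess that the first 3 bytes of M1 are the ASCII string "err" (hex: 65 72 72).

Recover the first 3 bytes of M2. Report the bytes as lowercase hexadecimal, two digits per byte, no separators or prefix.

5039d6

First, C1 ⊕ C2 = (M1 ⊕ K) ⊕ (M2 ⊕ K) = M1 ⊕ M2, so the key drops out. Then M2 = (M1 ⊕ M2) ⊕ M1 over the first 3 bytes.
byte 0: (95 ⊕ a0) ⊕ 65 = 35 ⊕ 65 = 50
byte 1: (47 ⊕ 0c) ⊕ 72 = 4b ⊕ 72 = 39
byte 2: (85 ⊕ 21) ⊕ 72 = a4 ⊕ 72 = d6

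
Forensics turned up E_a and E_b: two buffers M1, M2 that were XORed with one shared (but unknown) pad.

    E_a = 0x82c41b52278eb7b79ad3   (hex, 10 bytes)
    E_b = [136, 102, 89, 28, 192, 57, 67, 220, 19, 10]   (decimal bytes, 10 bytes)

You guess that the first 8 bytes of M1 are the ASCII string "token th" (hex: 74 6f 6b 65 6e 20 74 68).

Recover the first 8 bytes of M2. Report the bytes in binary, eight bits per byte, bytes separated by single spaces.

01111110 11001101 00101001 00101011 10001001 10010111 10000000 00000011

First, E_a ⊕ E_b = (M1 ⊕ K) ⊕ (M2 ⊕ K) = M1 ⊕ M2, so the key drops out. Then M2 = (M1 ⊕ M2) ⊕ M1 over the first 8 bytes.
byte 0: (82 XOR 88) XOR 74 = 0a XOR 74 = 7e
byte 1: (c4 XOR 66) XOR 6f = a2 XOR 6f = cd
byte 2: (1b XOR 59) XOR 6b = 42 XOR 6b = 29
byte 3: (52 XOR 1c) XOR 65 = 4e XOR 65 = 2b
byte 4: (27 XOR c0) XOR 6e = e7 XOR 6e = 89
byte 5: (8e XOR 39) XOR 20 = b7 XOR 20 = 97
byte 6: (b7 XOR 43) XOR 74 = f4 XOR 74 = 80
byte 7: (b7 XOR dc) XOR 68 = 6b XOR 68 = 03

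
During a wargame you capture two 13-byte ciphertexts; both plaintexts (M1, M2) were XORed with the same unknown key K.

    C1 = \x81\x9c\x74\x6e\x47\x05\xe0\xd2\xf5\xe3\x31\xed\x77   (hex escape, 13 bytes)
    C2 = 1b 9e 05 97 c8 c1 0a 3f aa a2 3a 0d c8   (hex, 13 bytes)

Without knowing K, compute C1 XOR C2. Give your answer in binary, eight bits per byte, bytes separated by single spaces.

C1 ⊕ C2 = (M1 ⊕ K) ⊕ (M2 ⊕ K) = M1 ⊕ M2 — the shared key cancels under XOR.
10000001 ^ 00011011 = 10011010
10011100 ^ 10011110 = 00000010
01110100 ^ 00000101 = 01110001
01101110 ^ 10010111 = 11111001
01000111 ^ 11001000 = 10001111
00000101 ^ 11000001 = 11000100
11100000 ^ 00001010 = 11101010
11010010 ^ 00111111 = 11101101
11110101 ^ 10101010 = 01011111
11100011 ^ 10100010 = 01000001
00110001 ^ 00111010 = 00001011
11101101 ^ 00001101 = 11100000
01110111 ^ 11001000 = 10111111

10011010 00000010 01110001 11111001 10001111 11000100 11101010 11101101 01011111 01000001 00001011 11100000 10111111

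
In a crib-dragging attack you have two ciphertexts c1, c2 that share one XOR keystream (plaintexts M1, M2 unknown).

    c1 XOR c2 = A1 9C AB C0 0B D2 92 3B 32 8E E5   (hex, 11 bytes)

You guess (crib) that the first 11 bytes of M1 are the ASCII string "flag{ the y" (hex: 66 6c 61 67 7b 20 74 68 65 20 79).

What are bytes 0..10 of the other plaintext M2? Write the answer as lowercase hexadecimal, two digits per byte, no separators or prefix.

c7f0caa770f2e65357ae9c

Since c1 ⊕ c2 = M1 ⊕ M2, XORing with the guessed M1 bytes yields the corresponding M2 bytes: M2 = (c1 ⊕ c2) ⊕ M1.
a1 XOR 66 = c7
9c XOR 6c = f0
ab XOR 61 = ca
c0 XOR 67 = a7
0b XOR 7b = 70
d2 XOR 20 = f2
92 XOR 74 = e6
3b XOR 68 = 53
32 XOR 65 = 57
8e XOR 20 = ae
e5 XOR 79 = 9c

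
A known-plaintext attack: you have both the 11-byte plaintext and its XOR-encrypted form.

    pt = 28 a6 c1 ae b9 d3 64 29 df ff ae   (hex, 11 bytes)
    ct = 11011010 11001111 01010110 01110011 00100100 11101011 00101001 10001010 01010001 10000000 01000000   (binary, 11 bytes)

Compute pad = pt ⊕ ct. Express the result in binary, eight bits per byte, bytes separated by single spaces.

Since ct = pt ⊕ pad, XORing both sides with pt gives pad = pt ⊕ ct.
00101000 xor 11011010 = 11110010
10100110 xor 11001111 = 01101001
11000001 xor 01010110 = 10010111
10101110 xor 01110011 = 11011101
10111001 xor 00100100 = 10011101
11010011 xor 11101011 = 00111000
01100100 xor 00101001 = 01001101
00101001 xor 10001010 = 10100011
11011111 xor 01010001 = 10001110
11111111 xor 10000000 = 01111111
10101110 xor 01000000 = 11101110

11110010 01101001 10010111 11011101 10011101 00111000 01001101 10100011 10001110 01111111 11101110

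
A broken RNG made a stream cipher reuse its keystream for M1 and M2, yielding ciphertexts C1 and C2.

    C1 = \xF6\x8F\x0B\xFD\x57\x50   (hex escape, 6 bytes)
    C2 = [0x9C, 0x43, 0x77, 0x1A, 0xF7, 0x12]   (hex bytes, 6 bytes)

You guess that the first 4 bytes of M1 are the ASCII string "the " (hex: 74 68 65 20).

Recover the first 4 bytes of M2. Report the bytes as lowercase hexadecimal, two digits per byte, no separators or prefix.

1ea419c7

First, C1 ⊕ C2 = (M1 ⊕ K) ⊕ (M2 ⊕ K) = M1 ⊕ M2, so the key drops out. Then M2 = (M1 ⊕ M2) ⊕ M1 over the first 4 bytes.
byte 0: (f6 XOR 9c) XOR 74 = 6a XOR 74 = 1e
byte 1: (8f XOR 43) XOR 68 = cc XOR 68 = a4
byte 2: (0b XOR 77) XOR 65 = 7c XOR 65 = 19
byte 3: (fd XOR 1a) XOR 20 = e7 XOR 20 = c7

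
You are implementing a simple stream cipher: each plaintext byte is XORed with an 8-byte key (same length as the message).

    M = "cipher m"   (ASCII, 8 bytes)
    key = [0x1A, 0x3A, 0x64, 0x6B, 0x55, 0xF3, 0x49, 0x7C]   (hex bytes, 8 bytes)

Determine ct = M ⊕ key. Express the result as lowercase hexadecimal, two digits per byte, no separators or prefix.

XOR is its own inverse, so applying the key byte-wise gives the result directly.
byte 0: 63 ⊕ 1a = 79
byte 1: 69 ⊕ 3a = 53
byte 2: 70 ⊕ 64 = 14
byte 3: 68 ⊕ 6b = 03
byte 4: 65 ⊕ 55 = 30
byte 5: 72 ⊕ f3 = 81
byte 6: 20 ⊕ 49 = 69
byte 7: 6d ⊕ 7c = 11

7953140330816911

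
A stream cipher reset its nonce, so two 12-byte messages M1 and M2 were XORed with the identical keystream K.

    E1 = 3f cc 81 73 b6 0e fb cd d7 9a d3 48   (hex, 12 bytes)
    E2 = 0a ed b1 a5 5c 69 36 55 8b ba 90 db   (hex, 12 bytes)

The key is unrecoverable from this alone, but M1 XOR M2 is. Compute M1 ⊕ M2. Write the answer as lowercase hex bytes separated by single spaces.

E1 ⊕ E2 = (M1 ⊕ K) ⊕ (M2 ⊕ K) = M1 ⊕ M2 — the shared key cancels under XOR.
3f ⊕ 0a = 35
cc ⊕ ed = 21
81 ⊕ b1 = 30
73 ⊕ a5 = d6
b6 ⊕ 5c = ea
0e ⊕ 69 = 67
fb ⊕ 36 = cd
cd ⊕ 55 = 98
d7 ⊕ 8b = 5c
9a ⊕ ba = 20
d3 ⊕ 90 = 43
48 ⊕ db = 93

35 21 30 d6 ea 67 cd 98 5c 20 43 93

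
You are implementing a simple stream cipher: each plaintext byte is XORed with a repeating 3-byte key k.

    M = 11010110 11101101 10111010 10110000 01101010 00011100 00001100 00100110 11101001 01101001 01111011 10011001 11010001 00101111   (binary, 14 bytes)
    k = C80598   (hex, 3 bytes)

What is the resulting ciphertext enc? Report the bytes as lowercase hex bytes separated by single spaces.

The 3-byte key repeats, so the effective keystream is c8 05 98 c8 05 98 c8 05 98 c8 05 98 c8 05.
byte 0: 214 ⊕ 200 =  30
byte 1: 237 ⊕   5 = 232
byte 2: 186 ⊕ 152 =  34
byte 3: 176 ⊕ 200 = 120
byte 4: 106 ⊕   5 = 111
byte 5:  28 ⊕ 152 = 132
byte 6:  12 ⊕ 200 = 196
byte 7:  38 ⊕   5 =  35
byte 8: 233 ⊕ 152 = 113
byte 9: 105 ⊕ 200 = 161
byte 10: 123 ⊕   5 = 126
byte 11: 153 ⊕ 152 =   1
byte 12: 209 ⊕ 200 =  25
byte 13:  47 ⊕   5 =  42

1e e8 22 78 6f 84 c4 23 71 a1 7e 01 19 2a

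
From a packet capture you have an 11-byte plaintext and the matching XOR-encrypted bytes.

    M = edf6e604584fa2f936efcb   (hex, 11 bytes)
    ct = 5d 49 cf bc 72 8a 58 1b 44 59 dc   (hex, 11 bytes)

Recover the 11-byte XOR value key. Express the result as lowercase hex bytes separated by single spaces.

b0 bf 29 b8 2a c5 fa e2 72 b6 17

Since ct = M ⊕ key, XORing both sides with M gives key = M ⊕ ct.
ed ^ 5d = b0
f6 ^ 49 = bf
e6 ^ cf = 29
04 ^ bc = b8
58 ^ 72 = 2a
4f ^ 8a = c5
a2 ^ 58 = fa
f9 ^ 1b = e2
36 ^ 44 = 72
ef ^ 59 = b6
cb ^ dc = 17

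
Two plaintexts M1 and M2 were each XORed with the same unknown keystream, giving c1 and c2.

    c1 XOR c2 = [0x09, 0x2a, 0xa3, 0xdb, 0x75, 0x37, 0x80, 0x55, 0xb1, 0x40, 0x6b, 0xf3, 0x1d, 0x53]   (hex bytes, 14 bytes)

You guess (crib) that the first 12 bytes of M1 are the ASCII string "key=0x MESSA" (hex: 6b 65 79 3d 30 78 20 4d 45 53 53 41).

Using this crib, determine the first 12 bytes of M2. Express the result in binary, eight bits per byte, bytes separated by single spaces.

Since c1 ⊕ c2 = M1 ⊕ M2, XORing with the guessed M1 bytes yields the corresponding M2 bytes: M2 = (c1 ⊕ c2) ⊕ M1.
byte 0: 09 xor 6b = 62
byte 1: 2a xor 65 = 4f
byte 2: a3 xor 79 = da
byte 3: db xor 3d = e6
byte 4: 75 xor 30 = 45
byte 5: 37 xor 78 = 4f
byte 6: 80 xor 20 = a0
byte 7: 55 xor 4d = 18
byte 8: b1 xor 45 = f4
byte 9: 40 xor 53 = 13
byte 10: 6b xor 53 = 38
byte 11: f3 xor 41 = b2

01100010 01001111 11011010 11100110 01000101 01001111 10100000 00011000 11110100 00010011 00111000 10110010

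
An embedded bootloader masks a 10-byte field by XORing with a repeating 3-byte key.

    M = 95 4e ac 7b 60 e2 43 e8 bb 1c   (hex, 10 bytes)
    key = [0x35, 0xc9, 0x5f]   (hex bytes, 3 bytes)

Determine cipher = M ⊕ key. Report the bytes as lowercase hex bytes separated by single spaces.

a0 87 f3 4e a9 bd 76 21 e4 29

The 3-byte key repeats, so the effective keystream is 35 c9 5f 35 c9 5f 35 c9 5f 35.
byte 0: 95 ^ 35 = a0
byte 1: 4e ^ c9 = 87
byte 2: ac ^ 5f = f3
byte 3: 7b ^ 35 = 4e
byte 4: 60 ^ c9 = a9
byte 5: e2 ^ 5f = bd
byte 6: 43 ^ 35 = 76
byte 7: e8 ^ c9 = 21
byte 8: bb ^ 5f = e4
byte 9: 1c ^ 35 = 29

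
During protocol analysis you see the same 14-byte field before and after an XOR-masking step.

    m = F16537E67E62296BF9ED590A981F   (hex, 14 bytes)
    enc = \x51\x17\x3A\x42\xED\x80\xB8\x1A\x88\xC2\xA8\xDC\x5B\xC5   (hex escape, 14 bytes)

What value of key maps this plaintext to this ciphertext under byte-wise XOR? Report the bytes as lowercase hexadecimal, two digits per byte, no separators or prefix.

a0720da493e29171712ff1d6c3da

Since enc = m ⊕ key, XORing both sides with m gives key = m ⊕ enc.
f1 ⊕ 51 = a0
65 ⊕ 17 = 72
37 ⊕ 3a = 0d
e6 ⊕ 42 = a4
7e ⊕ ed = 93
62 ⊕ 80 = e2
29 ⊕ b8 = 91
6b ⊕ 1a = 71
f9 ⊕ 88 = 71
ed ⊕ c2 = 2f
59 ⊕ a8 = f1
0a ⊕ dc = d6
98 ⊕ 5b = c3
1f ⊕ c5 = da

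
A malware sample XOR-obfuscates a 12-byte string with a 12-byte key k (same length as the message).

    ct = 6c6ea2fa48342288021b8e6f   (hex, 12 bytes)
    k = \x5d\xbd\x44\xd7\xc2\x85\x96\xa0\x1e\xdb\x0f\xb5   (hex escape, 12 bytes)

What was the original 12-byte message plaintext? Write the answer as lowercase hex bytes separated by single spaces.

31 d3 e6 2d 8a b1 b4 28 1c c0 81 da

XOR is its own inverse, so applying the key byte-wise gives the result directly.
byte 0: 6c ⊕ 5d = 31
byte 1: 6e ⊕ bd = d3
byte 2: a2 ⊕ 44 = e6
byte 3: fa ⊕ d7 = 2d
byte 4: 48 ⊕ c2 = 8a
byte 5: 34 ⊕ 85 = b1
byte 6: 22 ⊕ 96 = b4
byte 7: 88 ⊕ a0 = 28
byte 8: 02 ⊕ 1e = 1c
byte 9: 1b ⊕ db = c0
byte 10: 8e ⊕ 0f = 81
byte 11: 6f ⊕ b5 = da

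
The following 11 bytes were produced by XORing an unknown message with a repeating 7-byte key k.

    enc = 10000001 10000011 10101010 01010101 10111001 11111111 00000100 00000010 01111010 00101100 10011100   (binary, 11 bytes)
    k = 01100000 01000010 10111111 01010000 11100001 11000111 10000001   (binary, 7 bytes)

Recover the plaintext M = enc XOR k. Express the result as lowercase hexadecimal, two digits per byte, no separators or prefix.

The 7-byte key repeats, so the effective keystream is 60 42 bf 50 e1 c7 81 60 42 bf 50.
byte 0: 81 ^ 60 = e1
byte 1: 83 ^ 42 = c1
byte 2: aa ^ bf = 15
byte 3: 55 ^ 50 = 05
byte 4: b9 ^ e1 = 58
byte 5: ff ^ c7 = 38
byte 6: 04 ^ 81 = 85
byte 7: 02 ^ 60 = 62
byte 8: 7a ^ 42 = 38
byte 9: 2c ^ bf = 93
byte 10: 9c ^ 50 = cc

e1c11505583885623893cc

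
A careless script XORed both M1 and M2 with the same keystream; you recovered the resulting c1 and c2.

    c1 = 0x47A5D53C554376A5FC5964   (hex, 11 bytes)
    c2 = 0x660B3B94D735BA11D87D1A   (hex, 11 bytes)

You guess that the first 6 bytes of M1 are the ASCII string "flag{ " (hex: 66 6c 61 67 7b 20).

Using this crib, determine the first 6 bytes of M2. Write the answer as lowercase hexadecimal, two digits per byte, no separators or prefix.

First, c1 ⊕ c2 = (M1 ⊕ K) ⊕ (M2 ⊕ K) = M1 ⊕ M2, so the key drops out. Then M2 = (M1 ⊕ M2) ⊕ M1 over the first 6 bytes.
byte 0: (47 ^ 66) ^ 66 = 21 ^ 66 = 47
byte 1: (a5 ^ 0b) ^ 6c = ae ^ 6c = c2
byte 2: (d5 ^ 3b) ^ 61 = ee ^ 61 = 8f
byte 3: (3c ^ 94) ^ 67 = a8 ^ 67 = cf
byte 4: (55 ^ d7) ^ 7b = 82 ^ 7b = f9
byte 5: (43 ^ 35) ^ 20 = 76 ^ 20 = 56

47c28fcff956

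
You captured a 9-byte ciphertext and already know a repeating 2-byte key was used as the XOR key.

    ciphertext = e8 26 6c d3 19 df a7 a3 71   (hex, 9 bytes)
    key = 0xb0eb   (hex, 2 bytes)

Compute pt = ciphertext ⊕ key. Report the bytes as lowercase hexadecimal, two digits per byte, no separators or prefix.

The 2-byte key repeats, so the effective keystream is b0 eb b0 eb b0 eb b0 eb b0.
byte 0: e8 XOR b0 = 58
byte 1: 26 XOR eb = cd
byte 2: 6c XOR b0 = dc
byte 3: d3 XOR eb = 38
byte 4: 19 XOR b0 = a9
byte 5: df XOR eb = 34
byte 6: a7 XOR b0 = 17
byte 7: a3 XOR eb = 48
byte 8: 71 XOR b0 = c1

58cddc38a9341748c1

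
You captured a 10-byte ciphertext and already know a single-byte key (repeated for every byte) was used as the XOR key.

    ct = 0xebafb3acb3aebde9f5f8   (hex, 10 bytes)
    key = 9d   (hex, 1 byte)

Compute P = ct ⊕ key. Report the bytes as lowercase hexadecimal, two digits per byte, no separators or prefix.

The 1-byte key repeats, so the effective keystream is 9d 9d 9d 9d 9d 9d 9d 9d 9d 9d.
byte 0: 235 XOR 157 = 118
byte 1: 175 XOR 157 =  50
byte 2: 179 XOR 157 =  46
byte 3: 172 XOR 157 =  49
byte 4: 179 XOR 157 =  46
byte 5: 174 XOR 157 =  51
byte 6: 189 XOR 157 =  32
byte 7: 233 XOR 157 = 116
byte 8: 245 XOR 157 = 104
byte 9: 248 XOR 157 = 101

76322e312e3320746865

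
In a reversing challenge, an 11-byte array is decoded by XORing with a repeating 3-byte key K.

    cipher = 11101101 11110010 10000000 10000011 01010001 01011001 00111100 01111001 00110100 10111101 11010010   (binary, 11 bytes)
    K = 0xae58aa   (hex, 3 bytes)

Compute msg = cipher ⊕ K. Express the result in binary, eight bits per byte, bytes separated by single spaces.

The 3-byte key repeats, so the effective keystream is ae 58 aa ae 58 aa ae 58 aa ae 58.
byte 0: ed ^ ae = 43
byte 1: f2 ^ 58 = aa
byte 2: 80 ^ aa = 2a
byte 3: 83 ^ ae = 2d
byte 4: 51 ^ 58 = 09
byte 5: 59 ^ aa = f3
byte 6: 3c ^ ae = 92
byte 7: 79 ^ 58 = 21
byte 8: 34 ^ aa = 9e
byte 9: bd ^ ae = 13
byte 10: d2 ^ 58 = 8a

01000011 10101010 00101010 00101101 00001001 11110011 10010010 00100001 10011110 00010011 10001010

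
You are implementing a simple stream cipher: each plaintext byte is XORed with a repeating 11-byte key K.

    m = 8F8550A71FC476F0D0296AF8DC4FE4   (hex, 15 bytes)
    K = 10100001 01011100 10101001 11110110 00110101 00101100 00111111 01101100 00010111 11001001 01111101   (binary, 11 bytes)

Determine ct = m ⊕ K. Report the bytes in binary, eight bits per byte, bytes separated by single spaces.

00101110 11011001 11111001 01010001 00101010 11101000 01001001 10011100 11000111 11100000 00010111 01011001 10000000 11100110 00010010

The 11-byte key repeats, so the effective keystream is a1 5c a9 f6 35 2c 3f 6c 17 c9 7d a1 5c a9 f6.
byte 0: 8f ^ a1 = 2e
byte 1: 85 ^ 5c = d9
byte 2: 50 ^ a9 = f9
byte 3: a7 ^ f6 = 51
byte 4: 1f ^ 35 = 2a
byte 5: c4 ^ 2c = e8
byte 6: 76 ^ 3f = 49
byte 7: f0 ^ 6c = 9c
byte 8: d0 ^ 17 = c7
byte 9: 29 ^ c9 = e0
byte 10: 6a ^ 7d = 17
byte 11: f8 ^ a1 = 59
byte 12: dc ^ 5c = 80
byte 13: 4f ^ a9 = e6
byte 14: e4 ^ f6 = 12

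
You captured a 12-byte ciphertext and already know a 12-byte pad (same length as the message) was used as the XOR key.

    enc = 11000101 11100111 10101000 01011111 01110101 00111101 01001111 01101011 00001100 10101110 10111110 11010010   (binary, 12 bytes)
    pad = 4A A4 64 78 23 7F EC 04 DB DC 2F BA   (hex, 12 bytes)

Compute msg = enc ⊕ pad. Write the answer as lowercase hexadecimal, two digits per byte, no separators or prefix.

XOR is its own inverse, so applying the key byte-wise gives the result directly.
c5 ^ 4a = 8f
e7 ^ a4 = 43
a8 ^ 64 = cc
5f ^ 78 = 27
75 ^ 23 = 56
3d ^ 7f = 42
4f ^ ec = a3
6b ^ 04 = 6f
0c ^ db = d7
ae ^ dc = 72
be ^ 2f = 91
d2 ^ ba = 68

8f43cc275642a36fd7729168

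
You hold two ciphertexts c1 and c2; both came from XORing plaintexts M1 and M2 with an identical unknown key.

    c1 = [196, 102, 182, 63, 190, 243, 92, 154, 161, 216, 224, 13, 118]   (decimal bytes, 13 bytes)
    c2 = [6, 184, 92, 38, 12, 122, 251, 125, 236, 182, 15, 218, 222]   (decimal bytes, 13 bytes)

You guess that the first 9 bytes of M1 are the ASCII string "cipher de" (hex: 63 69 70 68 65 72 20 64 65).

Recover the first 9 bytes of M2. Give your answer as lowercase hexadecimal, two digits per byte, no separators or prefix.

First, c1 ⊕ c2 = (M1 ⊕ K) ⊕ (M2 ⊕ K) = M1 ⊕ M2, so the key drops out. Then M2 = (M1 ⊕ M2) ⊕ M1 over the first 9 bytes.
byte 0: (c4 ^ 06) ^ 63 = c2 ^ 63 = a1
byte 1: (66 ^ b8) ^ 69 = de ^ 69 = b7
byte 2: (b6 ^ 5c) ^ 70 = ea ^ 70 = 9a
byte 3: (3f ^ 26) ^ 68 = 19 ^ 68 = 71
byte 4: (be ^ 0c) ^ 65 = b2 ^ 65 = d7
byte 5: (f3 ^ 7a) ^ 72 = 89 ^ 72 = fb
byte 6: (5c ^ fb) ^ 20 = a7 ^ 20 = 87
byte 7: (9a ^ 7d) ^ 64 = e7 ^ 64 = 83
byte 8: (a1 ^ ec) ^ 65 = 4d ^ 65 = 28

a1b79a71d7fb878328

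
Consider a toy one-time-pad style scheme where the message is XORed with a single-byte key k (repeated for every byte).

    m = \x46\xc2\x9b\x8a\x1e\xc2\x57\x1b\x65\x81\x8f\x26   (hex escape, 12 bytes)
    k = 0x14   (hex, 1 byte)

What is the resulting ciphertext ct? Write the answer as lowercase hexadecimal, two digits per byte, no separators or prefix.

The 1-byte key repeats, so the effective keystream is 14 14 14 14 14 14 14 14 14 14 14 14.
byte 0: 46 xor 14 = 52
byte 1: c2 xor 14 = d6
byte 2: 9b xor 14 = 8f
byte 3: 8a xor 14 = 9e
byte 4: 1e xor 14 = 0a
byte 5: c2 xor 14 = d6
byte 6: 57 xor 14 = 43
byte 7: 1b xor 14 = 0f
byte 8: 65 xor 14 = 71
byte 9: 81 xor 14 = 95
byte 10: 8f xor 14 = 9b
byte 11: 26 xor 14 = 32

52d68f9e0ad6430f71959b32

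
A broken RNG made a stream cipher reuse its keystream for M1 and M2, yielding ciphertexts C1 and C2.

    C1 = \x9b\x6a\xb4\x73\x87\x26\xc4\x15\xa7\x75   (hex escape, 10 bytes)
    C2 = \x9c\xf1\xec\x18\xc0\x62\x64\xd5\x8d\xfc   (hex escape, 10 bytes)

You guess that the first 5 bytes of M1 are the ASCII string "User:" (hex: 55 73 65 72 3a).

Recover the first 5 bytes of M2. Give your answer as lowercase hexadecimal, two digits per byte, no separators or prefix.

First, C1 ⊕ C2 = (M1 ⊕ K) ⊕ (M2 ⊕ K) = M1 ⊕ M2, so the key drops out. Then M2 = (M1 ⊕ M2) ⊕ M1 over the first 5 bytes.
byte 0: (9b ^ 9c) ^ 55 = 07 ^ 55 = 52
byte 1: (6a ^ f1) ^ 73 = 9b ^ 73 = e8
byte 2: (b4 ^ ec) ^ 65 = 58 ^ 65 = 3d
byte 3: (73 ^ 18) ^ 72 = 6b ^ 72 = 19
byte 4: (87 ^ c0) ^ 3a = 47 ^ 3a = 7d

52e83d197d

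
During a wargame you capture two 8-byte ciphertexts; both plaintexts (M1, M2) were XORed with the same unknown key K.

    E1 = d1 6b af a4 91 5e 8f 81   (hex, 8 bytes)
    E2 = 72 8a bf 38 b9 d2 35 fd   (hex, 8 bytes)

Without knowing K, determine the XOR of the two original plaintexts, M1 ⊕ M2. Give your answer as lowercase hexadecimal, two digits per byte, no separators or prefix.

E1 ⊕ E2 = (M1 ⊕ K) ⊕ (M2 ⊕ K) = M1 ⊕ M2 — the shared key cancels under XOR.
11010001 xor 01110010 = 10100011
01101011 xor 10001010 = 11100001
10101111 xor 10111111 = 00010000
10100100 xor 00111000 = 10011100
10010001 xor 10111001 = 00101000
01011110 xor 11010010 = 10001100
10001111 xor 00110101 = 10111010
10000001 xor 11111101 = 01111100

a3e1109c288cba7c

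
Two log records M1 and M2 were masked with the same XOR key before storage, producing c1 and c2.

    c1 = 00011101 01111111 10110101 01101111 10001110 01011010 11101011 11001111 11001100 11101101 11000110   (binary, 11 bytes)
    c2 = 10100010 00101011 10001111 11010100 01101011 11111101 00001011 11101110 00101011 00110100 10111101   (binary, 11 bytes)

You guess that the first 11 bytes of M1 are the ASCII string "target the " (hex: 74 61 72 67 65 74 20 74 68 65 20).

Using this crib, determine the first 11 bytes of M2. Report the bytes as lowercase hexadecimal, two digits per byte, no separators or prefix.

cb3548dc80d3c0558fbc5b

First, c1 ⊕ c2 = (M1 ⊕ K) ⊕ (M2 ⊕ K) = M1 ⊕ M2, so the key drops out. Then M2 = (M1 ⊕ M2) ⊕ M1 over the first 11 bytes.
byte 0: (1d xor a2) xor 74 = bf xor 74 = cb
byte 1: (7f xor 2b) xor 61 = 54 xor 61 = 35
byte 2: (b5 xor 8f) xor 72 = 3a xor 72 = 48
byte 3: (6f xor d4) xor 67 = bb xor 67 = dc
byte 4: (8e xor 6b) xor 65 = e5 xor 65 = 80
byte 5: (5a xor fd) xor 74 = a7 xor 74 = d3
byte 6: (eb xor 0b) xor 20 = e0 xor 20 = c0
byte 7: (cf xor ee) xor 74 = 21 xor 74 = 55
byte 8: (cc xor 2b) xor 68 = e7 xor 68 = 8f
byte 9: (ed xor 34) xor 65 = d9 xor 65 = bc
byte 10: (c6 xor bd) xor 20 = 7b xor 20 = 5b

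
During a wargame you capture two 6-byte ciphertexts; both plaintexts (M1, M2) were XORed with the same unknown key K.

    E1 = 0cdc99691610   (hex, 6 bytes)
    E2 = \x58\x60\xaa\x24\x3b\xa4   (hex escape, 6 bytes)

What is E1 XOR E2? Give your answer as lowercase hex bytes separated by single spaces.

E1 ⊕ E2 = (M1 ⊕ K) ⊕ (M2 ⊕ K) = M1 ⊕ M2 — the shared key cancels under XOR.
byte 0: 0c xor 58 = 54
byte 1: dc xor 60 = bc
byte 2: 99 xor aa = 33
byte 3: 69 xor 24 = 4d
byte 4: 16 xor 3b = 2d
byte 5: 10 xor a4 = b4

54 bc 33 4d 2d b4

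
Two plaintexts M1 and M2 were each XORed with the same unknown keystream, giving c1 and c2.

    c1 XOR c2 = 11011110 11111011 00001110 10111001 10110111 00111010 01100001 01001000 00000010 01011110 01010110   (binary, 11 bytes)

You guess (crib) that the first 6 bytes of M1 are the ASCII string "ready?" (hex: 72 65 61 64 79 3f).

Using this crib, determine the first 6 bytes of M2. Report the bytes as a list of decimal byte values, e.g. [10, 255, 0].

Since c1 ⊕ c2 = M1 ⊕ M2, XORing with the guessed M1 bytes yields the corresponding M2 bytes: M2 = (c1 ⊕ c2) ⊕ M1.
de XOR 72 = ac
fb XOR 65 = 9e
0e XOR 61 = 6f
b9 XOR 64 = dd
b7 XOR 79 = ce
3a XOR 3f = 05

[172, 158, 111, 221, 206, 5]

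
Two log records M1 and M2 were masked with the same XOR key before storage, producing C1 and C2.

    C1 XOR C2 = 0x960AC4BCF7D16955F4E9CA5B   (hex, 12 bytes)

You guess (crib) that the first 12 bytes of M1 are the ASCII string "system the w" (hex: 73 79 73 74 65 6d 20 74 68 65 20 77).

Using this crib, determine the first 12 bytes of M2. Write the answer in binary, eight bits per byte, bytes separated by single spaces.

11100101 01110011 10110111 11001000 10010010 10111100 01001001 00100001 10011100 10001100 11101010 00101100

Since C1 ⊕ C2 = M1 ⊕ M2, XORing with the guessed M1 bytes yields the corresponding M2 bytes: M2 = (C1 ⊕ C2) ⊕ M1.
96 XOR 73 = e5
0a XOR 79 = 73
c4 XOR 73 = b7
bc XOR 74 = c8
f7 XOR 65 = 92
d1 XOR 6d = bc
69 XOR 20 = 49
55 XOR 74 = 21
f4 XOR 68 = 9c
e9 XOR 65 = 8c
ca XOR 20 = ea
5b XOR 77 = 2c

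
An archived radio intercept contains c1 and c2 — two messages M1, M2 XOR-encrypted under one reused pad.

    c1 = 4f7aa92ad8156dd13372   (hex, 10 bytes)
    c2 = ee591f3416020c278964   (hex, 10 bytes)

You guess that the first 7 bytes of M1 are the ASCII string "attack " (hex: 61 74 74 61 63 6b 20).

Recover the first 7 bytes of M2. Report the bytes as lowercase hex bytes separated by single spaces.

c0 57 c2 7f ad 7c 41

First, c1 ⊕ c2 = (M1 ⊕ K) ⊕ (M2 ⊕ K) = M1 ⊕ M2, so the key drops out. Then M2 = (M1 ⊕ M2) ⊕ M1 over the first 7 bytes.
byte 0: (4f XOR ee) XOR 61 = a1 XOR 61 = c0
byte 1: (7a XOR 59) XOR 74 = 23 XOR 74 = 57
byte 2: (a9 XOR 1f) XOR 74 = b6 XOR 74 = c2
byte 3: (2a XOR 34) XOR 61 = 1e XOR 61 = 7f
byte 4: (d8 XOR 16) XOR 63 = ce XOR 63 = ad
byte 5: (15 XOR 02) XOR 6b = 17 XOR 6b = 7c
byte 6: (6d XOR 0c) XOR 20 = 61 XOR 20 = 41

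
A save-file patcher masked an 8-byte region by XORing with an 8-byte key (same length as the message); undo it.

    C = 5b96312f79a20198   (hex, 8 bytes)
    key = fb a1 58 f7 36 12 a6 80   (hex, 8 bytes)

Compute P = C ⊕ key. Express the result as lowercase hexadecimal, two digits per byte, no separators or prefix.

a03769d84fb0a718

XOR is its own inverse, so applying the key byte-wise gives the result directly.
5b XOR fb = a0
96 XOR a1 = 37
31 XOR 58 = 69
2f XOR f7 = d8
79 XOR 36 = 4f
a2 XOR 12 = b0
01 XOR a6 = a7
98 XOR 80 = 18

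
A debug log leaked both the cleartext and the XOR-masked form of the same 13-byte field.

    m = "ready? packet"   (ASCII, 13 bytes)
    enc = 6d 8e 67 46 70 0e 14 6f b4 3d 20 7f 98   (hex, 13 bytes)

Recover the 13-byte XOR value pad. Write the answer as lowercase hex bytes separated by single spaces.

Since enc = m ⊕ pad, XORing both sides with m gives pad = m ⊕ enc.
114 xor 109 =  31
101 xor 142 = 235
 97 xor 103 =   6
100 xor  70 =  34
121 xor 112 =   9
 63 xor  14 =  49
 32 xor  20 =  52
112 xor 111 =  31
 97 xor 180 = 213
 99 xor  61 =  94
107 xor  32 =  75
101 xor 127 =  26
116 xor 152 = 236

1f eb 06 22 09 31 34 1f d5 5e 4b 1a ec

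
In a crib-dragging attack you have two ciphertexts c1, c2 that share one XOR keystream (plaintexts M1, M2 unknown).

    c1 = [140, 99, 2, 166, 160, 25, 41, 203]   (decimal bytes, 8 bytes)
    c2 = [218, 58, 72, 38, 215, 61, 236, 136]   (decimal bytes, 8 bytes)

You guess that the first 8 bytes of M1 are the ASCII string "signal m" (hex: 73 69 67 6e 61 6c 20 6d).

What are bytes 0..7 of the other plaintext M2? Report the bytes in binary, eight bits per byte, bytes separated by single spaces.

00100101 00110000 00101101 11101110 00010110 01001000 11100101 00101110

First, c1 ⊕ c2 = (M1 ⊕ K) ⊕ (M2 ⊕ K) = M1 ⊕ M2, so the key drops out. Then M2 = (M1 ⊕ M2) ⊕ M1 over the first 8 bytes.
byte 0: (8c ⊕ da) ⊕ 73 = 56 ⊕ 73 = 25
byte 1: (63 ⊕ 3a) ⊕ 69 = 59 ⊕ 69 = 30
byte 2: (02 ⊕ 48) ⊕ 67 = 4a ⊕ 67 = 2d
byte 3: (a6 ⊕ 26) ⊕ 6e = 80 ⊕ 6e = ee
byte 4: (a0 ⊕ d7) ⊕ 61 = 77 ⊕ 61 = 16
byte 5: (19 ⊕ 3d) ⊕ 6c = 24 ⊕ 6c = 48
byte 6: (29 ⊕ ec) ⊕ 20 = c5 ⊕ 20 = e5
byte 7: (cb ⊕ 88) ⊕ 6d = 43 ⊕ 6d = 2e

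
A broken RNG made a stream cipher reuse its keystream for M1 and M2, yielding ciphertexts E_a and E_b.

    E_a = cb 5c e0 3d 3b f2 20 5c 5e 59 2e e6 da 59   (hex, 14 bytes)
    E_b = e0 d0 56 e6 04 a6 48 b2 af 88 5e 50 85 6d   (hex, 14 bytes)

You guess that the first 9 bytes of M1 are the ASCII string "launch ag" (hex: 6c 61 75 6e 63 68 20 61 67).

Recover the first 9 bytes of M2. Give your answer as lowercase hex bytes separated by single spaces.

47 ed c3 b5 5c 3c 48 8f 96

First, E_a ⊕ E_b = (M1 ⊕ K) ⊕ (M2 ⊕ K) = M1 ⊕ M2, so the key drops out. Then M2 = (M1 ⊕ M2) ⊕ M1 over the first 9 bytes.
byte 0: (cb ⊕ e0) ⊕ 6c = 2b ⊕ 6c = 47
byte 1: (5c ⊕ d0) ⊕ 61 = 8c ⊕ 61 = ed
byte 2: (e0 ⊕ 56) ⊕ 75 = b6 ⊕ 75 = c3
byte 3: (3d ⊕ e6) ⊕ 6e = db ⊕ 6e = b5
byte 4: (3b ⊕ 04) ⊕ 63 = 3f ⊕ 63 = 5c
byte 5: (f2 ⊕ a6) ⊕ 68 = 54 ⊕ 68 = 3c
byte 6: (20 ⊕ 48) ⊕ 20 = 68 ⊕ 20 = 48
byte 7: (5c ⊕ b2) ⊕ 61 = ee ⊕ 61 = 8f
byte 8: (5e ⊕ af) ⊕ 67 = f1 ⊕ 67 = 96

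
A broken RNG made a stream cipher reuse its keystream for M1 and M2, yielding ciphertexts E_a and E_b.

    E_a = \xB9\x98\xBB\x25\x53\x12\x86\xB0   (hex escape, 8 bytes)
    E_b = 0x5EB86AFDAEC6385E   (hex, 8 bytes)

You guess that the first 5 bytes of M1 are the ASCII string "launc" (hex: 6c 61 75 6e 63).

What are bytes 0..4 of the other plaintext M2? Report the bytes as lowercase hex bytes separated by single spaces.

First, E_a ⊕ E_b = (M1 ⊕ K) ⊕ (M2 ⊕ K) = M1 ⊕ M2, so the key drops out. Then M2 = (M1 ⊕ M2) ⊕ M1 over the first 5 bytes.
byte 0: (b9 xor 5e) xor 6c = e7 xor 6c = 8b
byte 1: (98 xor b8) xor 61 = 20 xor 61 = 41
byte 2: (bb xor 6a) xor 75 = d1 xor 75 = a4
byte 3: (25 xor fd) xor 6e = d8 xor 6e = b6
byte 4: (53 xor ae) xor 63 = fd xor 63 = 9e

8b 41 a4 b6 9e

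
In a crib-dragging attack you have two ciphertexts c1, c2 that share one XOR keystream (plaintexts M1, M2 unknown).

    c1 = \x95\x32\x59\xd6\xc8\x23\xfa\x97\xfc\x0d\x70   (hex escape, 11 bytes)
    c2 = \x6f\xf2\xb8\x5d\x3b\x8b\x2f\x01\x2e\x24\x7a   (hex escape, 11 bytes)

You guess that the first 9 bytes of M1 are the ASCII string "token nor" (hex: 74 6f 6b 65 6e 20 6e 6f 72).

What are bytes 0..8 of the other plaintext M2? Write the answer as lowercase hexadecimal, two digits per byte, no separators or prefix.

8eaf8aee9d88bbf9a0

First, c1 ⊕ c2 = (M1 ⊕ K) ⊕ (M2 ⊕ K) = M1 ⊕ M2, so the key drops out. Then M2 = (M1 ⊕ M2) ⊕ M1 over the first 9 bytes.
byte 0: (95 ^ 6f) ^ 74 = fa ^ 74 = 8e
byte 1: (32 ^ f2) ^ 6f = c0 ^ 6f = af
byte 2: (59 ^ b8) ^ 6b = e1 ^ 6b = 8a
byte 3: (d6 ^ 5d) ^ 65 = 8b ^ 65 = ee
byte 4: (c8 ^ 3b) ^ 6e = f3 ^ 6e = 9d
byte 5: (23 ^ 8b) ^ 20 = a8 ^ 20 = 88
byte 6: (fa ^ 2f) ^ 6e = d5 ^ 6e = bb
byte 7: (97 ^ 01) ^ 6f = 96 ^ 6f = f9
byte 8: (fc ^ 2e) ^ 72 = d2 ^ 72 = a0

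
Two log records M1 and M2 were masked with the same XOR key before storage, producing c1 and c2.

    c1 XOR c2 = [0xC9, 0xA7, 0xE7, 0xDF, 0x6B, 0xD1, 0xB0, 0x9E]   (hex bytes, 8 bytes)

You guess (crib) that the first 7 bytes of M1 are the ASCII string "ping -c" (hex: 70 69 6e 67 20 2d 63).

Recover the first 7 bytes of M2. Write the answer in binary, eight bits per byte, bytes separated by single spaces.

10111001 11001110 10001001 10111000 01001011 11111100 11010011

Since c1 ⊕ c2 = M1 ⊕ M2, XORing with the guessed M1 bytes yields the corresponding M2 bytes: M2 = (c1 ⊕ c2) ⊕ M1.
c9 ⊕ 70 = b9
a7 ⊕ 69 = ce
e7 ⊕ 6e = 89
df ⊕ 67 = b8
6b ⊕ 20 = 4b
d1 ⊕ 2d = fc
b0 ⊕ 63 = d3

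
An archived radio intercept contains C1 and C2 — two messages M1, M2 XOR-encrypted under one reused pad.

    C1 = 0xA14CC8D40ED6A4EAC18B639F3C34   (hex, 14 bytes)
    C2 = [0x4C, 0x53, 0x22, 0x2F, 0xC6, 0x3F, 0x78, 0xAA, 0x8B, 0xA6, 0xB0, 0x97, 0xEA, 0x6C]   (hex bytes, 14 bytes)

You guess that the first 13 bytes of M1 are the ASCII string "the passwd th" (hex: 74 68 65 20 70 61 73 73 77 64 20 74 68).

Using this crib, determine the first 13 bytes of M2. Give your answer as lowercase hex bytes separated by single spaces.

99 77 8f db b8 88 af 33 3d 49 f3 7c be

First, C1 ⊕ C2 = (M1 ⊕ K) ⊕ (M2 ⊕ K) = M1 ⊕ M2, so the key drops out. Then M2 = (M1 ⊕ M2) ⊕ M1 over the first 13 bytes.
byte 0: (a1 ⊕ 4c) ⊕ 74 = ed ⊕ 74 = 99
byte 1: (4c ⊕ 53) ⊕ 68 = 1f ⊕ 68 = 77
byte 2: (c8 ⊕ 22) ⊕ 65 = ea ⊕ 65 = 8f
byte 3: (d4 ⊕ 2f) ⊕ 20 = fb ⊕ 20 = db
byte 4: (0e ⊕ c6) ⊕ 70 = c8 ⊕ 70 = b8
byte 5: (d6 ⊕ 3f) ⊕ 61 = e9 ⊕ 61 = 88
byte 6: (a4 ⊕ 78) ⊕ 73 = dc ⊕ 73 = af
byte 7: (ea ⊕ aa) ⊕ 73 = 40 ⊕ 73 = 33
byte 8: (c1 ⊕ 8b) ⊕ 77 = 4a ⊕ 77 = 3d
byte 9: (8b ⊕ a6) ⊕ 64 = 2d ⊕ 64 = 49
byte 10: (63 ⊕ b0) ⊕ 20 = d3 ⊕ 20 = f3
byte 11: (9f ⊕ 97) ⊕ 74 = 08 ⊕ 74 = 7c
byte 12: (3c ⊕ ea) ⊕ 68 = d6 ⊕ 68 = be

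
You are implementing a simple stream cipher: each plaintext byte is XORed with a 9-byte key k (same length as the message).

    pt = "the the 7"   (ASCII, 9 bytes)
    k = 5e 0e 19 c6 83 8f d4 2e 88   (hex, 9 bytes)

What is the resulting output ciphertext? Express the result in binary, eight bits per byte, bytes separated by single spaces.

00101010 01100110 01111100 11100110 11110111 11100111 10110001 00001110 10111111

XOR is its own inverse, so applying the key byte-wise gives the result directly.
74 ⊕ 5e = 2a
68 ⊕ 0e = 66
65 ⊕ 19 = 7c
20 ⊕ c6 = e6
74 ⊕ 83 = f7
68 ⊕ 8f = e7
65 ⊕ d4 = b1
20 ⊕ 2e = 0e
37 ⊕ 88 = bf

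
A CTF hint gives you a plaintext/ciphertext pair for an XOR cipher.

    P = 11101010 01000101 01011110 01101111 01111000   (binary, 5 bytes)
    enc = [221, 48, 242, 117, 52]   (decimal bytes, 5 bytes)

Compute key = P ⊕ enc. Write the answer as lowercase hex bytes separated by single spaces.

Since enc = P ⊕ key, XORing both sides with P gives key = P ⊕ enc.
ea XOR dd = 37
45 XOR 30 = 75
5e XOR f2 = ac
6f XOR 75 = 1a
78 XOR 34 = 4c

37 75 ac 1a 4c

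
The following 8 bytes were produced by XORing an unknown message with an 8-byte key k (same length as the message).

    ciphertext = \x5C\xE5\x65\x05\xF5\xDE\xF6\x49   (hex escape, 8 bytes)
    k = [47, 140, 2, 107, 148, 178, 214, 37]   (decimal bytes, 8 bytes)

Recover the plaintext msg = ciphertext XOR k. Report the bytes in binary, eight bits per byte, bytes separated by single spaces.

01110011 01101001 01100111 01101110 01100001 01101100 00100000 01101100

XOR is its own inverse, so applying the key byte-wise gives the result directly.
 92 xor  47 = 115
229 xor 140 = 105
101 xor   2 = 103
  5 xor 107 = 110
245 xor 148 =  97
222 xor 178 = 108
246 xor 214 =  32
 73 xor  37 = 108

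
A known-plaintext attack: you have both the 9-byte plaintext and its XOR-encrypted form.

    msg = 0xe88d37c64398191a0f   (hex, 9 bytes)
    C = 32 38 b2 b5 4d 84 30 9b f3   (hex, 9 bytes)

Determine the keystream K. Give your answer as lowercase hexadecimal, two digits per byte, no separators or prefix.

Since C = msg ⊕ K, XORing both sides with msg gives K = msg ⊕ C.
11101000 ^ 00110010 = 11011010
10001101 ^ 00111000 = 10110101
00110111 ^ 10110010 = 10000101
11000110 ^ 10110101 = 01110011
01000011 ^ 01001101 = 00001110
10011000 ^ 10000100 = 00011100
00011001 ^ 00110000 = 00101001
00011010 ^ 10011011 = 10000001
00001111 ^ 11110011 = 11111100

dab585730e1c2981fc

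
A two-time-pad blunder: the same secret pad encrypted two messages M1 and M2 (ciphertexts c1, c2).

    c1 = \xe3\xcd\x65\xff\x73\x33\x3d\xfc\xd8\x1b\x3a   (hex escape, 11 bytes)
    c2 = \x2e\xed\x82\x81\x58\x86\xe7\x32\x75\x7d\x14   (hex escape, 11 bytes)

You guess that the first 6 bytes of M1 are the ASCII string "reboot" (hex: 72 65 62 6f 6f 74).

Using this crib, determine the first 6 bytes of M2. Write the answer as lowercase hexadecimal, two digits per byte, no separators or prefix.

bf45851144c1

First, c1 ⊕ c2 = (M1 ⊕ K) ⊕ (M2 ⊕ K) = M1 ⊕ M2, so the key drops out. Then M2 = (M1 ⊕ M2) ⊕ M1 over the first 6 bytes.
byte 0: (e3 ⊕ 2e) ⊕ 72 = cd ⊕ 72 = bf
byte 1: (cd ⊕ ed) ⊕ 65 = 20 ⊕ 65 = 45
byte 2: (65 ⊕ 82) ⊕ 62 = e7 ⊕ 62 = 85
byte 3: (ff ⊕ 81) ⊕ 6f = 7e ⊕ 6f = 11
byte 4: (73 ⊕ 58) ⊕ 6f = 2b ⊕ 6f = 44
byte 5: (33 ⊕ 86) ⊕ 74 = b5 ⊕ 74 = c1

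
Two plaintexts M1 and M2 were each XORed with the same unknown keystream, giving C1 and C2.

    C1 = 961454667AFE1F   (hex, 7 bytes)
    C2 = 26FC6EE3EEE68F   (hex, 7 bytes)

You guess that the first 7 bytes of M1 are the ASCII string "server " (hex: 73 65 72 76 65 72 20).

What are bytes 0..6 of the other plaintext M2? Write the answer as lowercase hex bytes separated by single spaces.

First, C1 ⊕ C2 = (M1 ⊕ K) ⊕ (M2 ⊕ K) = M1 ⊕ M2, so the key drops out. Then M2 = (M1 ⊕ M2) ⊕ M1 over the first 7 bytes.
byte 0: (96 xor 26) xor 73 = b0 xor 73 = c3
byte 1: (14 xor fc) xor 65 = e8 xor 65 = 8d
byte 2: (54 xor 6e) xor 72 = 3a xor 72 = 48
byte 3: (66 xor e3) xor 76 = 85 xor 76 = f3
byte 4: (7a xor ee) xor 65 = 94 xor 65 = f1
byte 5: (fe xor e6) xor 72 = 18 xor 72 = 6a
byte 6: (1f xor 8f) xor 20 = 90 xor 20 = b0

c3 8d 48 f3 f1 6a b0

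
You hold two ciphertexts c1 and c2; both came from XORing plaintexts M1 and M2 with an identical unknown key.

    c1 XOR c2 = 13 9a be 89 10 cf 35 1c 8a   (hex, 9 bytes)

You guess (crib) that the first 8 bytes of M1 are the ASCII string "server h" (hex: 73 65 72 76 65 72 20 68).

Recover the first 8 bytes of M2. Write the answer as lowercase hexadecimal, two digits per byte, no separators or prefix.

Since c1 ⊕ c2 = M1 ⊕ M2, XORing with the guessed M1 bytes yields the corresponding M2 bytes: M2 = (c1 ⊕ c2) ⊕ M1.
byte 0: 13 xor 73 = 60
byte 1: 9a xor 65 = ff
byte 2: be xor 72 = cc
byte 3: 89 xor 76 = ff
byte 4: 10 xor 65 = 75
byte 5: cf xor 72 = bd
byte 6: 35 xor 20 = 15
byte 7: 1c xor 68 = 74

60ffccff75bd1574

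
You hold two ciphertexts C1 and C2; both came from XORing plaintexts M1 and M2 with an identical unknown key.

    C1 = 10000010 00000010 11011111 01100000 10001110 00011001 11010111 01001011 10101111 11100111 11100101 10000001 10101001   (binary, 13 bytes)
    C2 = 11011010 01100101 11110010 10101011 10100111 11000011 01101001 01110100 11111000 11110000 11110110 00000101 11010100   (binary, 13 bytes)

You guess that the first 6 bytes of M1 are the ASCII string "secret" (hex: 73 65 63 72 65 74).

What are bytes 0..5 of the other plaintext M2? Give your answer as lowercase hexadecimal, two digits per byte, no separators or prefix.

2b024eb94cae

First, C1 ⊕ C2 = (M1 ⊕ K) ⊕ (M2 ⊕ K) = M1 ⊕ M2, so the key drops out. Then M2 = (M1 ⊕ M2) ⊕ M1 over the first 6 bytes.
byte 0: (82 ^ da) ^ 73 = 58 ^ 73 = 2b
byte 1: (02 ^ 65) ^ 65 = 67 ^ 65 = 02
byte 2: (df ^ f2) ^ 63 = 2d ^ 63 = 4e
byte 3: (60 ^ ab) ^ 72 = cb ^ 72 = b9
byte 4: (8e ^ a7) ^ 65 = 29 ^ 65 = 4c
byte 5: (19 ^ c3) ^ 74 = da ^ 74 = ae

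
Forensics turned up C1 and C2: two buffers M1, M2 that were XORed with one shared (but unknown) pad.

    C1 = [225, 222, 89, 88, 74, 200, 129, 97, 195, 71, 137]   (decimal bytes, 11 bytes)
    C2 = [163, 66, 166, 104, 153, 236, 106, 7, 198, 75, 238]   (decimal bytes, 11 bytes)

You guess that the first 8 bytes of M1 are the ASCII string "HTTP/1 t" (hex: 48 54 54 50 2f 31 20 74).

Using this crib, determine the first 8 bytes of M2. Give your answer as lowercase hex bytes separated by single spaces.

0a c8 ab 60 fc 15 cb 12

First, C1 ⊕ C2 = (M1 ⊕ K) ⊕ (M2 ⊕ K) = M1 ⊕ M2, so the key drops out. Then M2 = (M1 ⊕ M2) ⊕ M1 over the first 8 bytes.
byte 0: (e1 xor a3) xor 48 = 42 xor 48 = 0a
byte 1: (de xor 42) xor 54 = 9c xor 54 = c8
byte 2: (59 xor a6) xor 54 = ff xor 54 = ab
byte 3: (58 xor 68) xor 50 = 30 xor 50 = 60
byte 4: (4a xor 99) xor 2f = d3 xor 2f = fc
byte 5: (c8 xor ec) xor 31 = 24 xor 31 = 15
byte 6: (81 xor 6a) xor 20 = eb xor 20 = cb
byte 7: (61 xor 07) xor 74 = 66 xor 74 = 12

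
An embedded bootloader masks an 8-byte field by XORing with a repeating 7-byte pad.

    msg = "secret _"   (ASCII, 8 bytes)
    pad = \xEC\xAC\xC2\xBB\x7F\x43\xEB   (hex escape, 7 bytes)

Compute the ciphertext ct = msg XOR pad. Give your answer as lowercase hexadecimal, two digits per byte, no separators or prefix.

The 7-byte key repeats, so the effective keystream is ec ac c2 bb 7f 43 eb ec.
byte 0: 01110011 xor 11101100 = 10011111
byte 1: 01100101 xor 10101100 = 11001001
byte 2: 01100011 xor 11000010 = 10100001
byte 3: 01110010 xor 10111011 = 11001001
byte 4: 01100101 xor 01111111 = 00011010
byte 5: 01110100 xor 01000011 = 00110111
byte 6: 00100000 xor 11101011 = 11001011
byte 7: 01011111 xor 11101100 = 10110011

9fc9a1c91a37cbb3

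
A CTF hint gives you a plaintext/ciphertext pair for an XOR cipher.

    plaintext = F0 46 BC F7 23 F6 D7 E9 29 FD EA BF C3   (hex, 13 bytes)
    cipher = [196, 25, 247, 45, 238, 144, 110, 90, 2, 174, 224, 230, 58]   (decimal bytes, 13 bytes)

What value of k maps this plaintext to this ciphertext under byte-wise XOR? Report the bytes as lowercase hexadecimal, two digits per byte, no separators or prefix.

345f4bdacd66b9b32b530a59f9

Since cipher = plaintext ⊕ k, XORing both sides with plaintext gives k = plaintext ⊕ cipher.
240 XOR 196 =  52
 70 XOR  25 =  95
188 XOR 247 =  75
247 XOR  45 = 218
 35 XOR 238 = 205
246 XOR 144 = 102
215 XOR 110 = 185
233 XOR  90 = 179
 41 XOR   2 =  43
253 XOR 174 =  83
234 XOR 224 =  10
191 XOR 230 =  89
195 XOR  58 = 249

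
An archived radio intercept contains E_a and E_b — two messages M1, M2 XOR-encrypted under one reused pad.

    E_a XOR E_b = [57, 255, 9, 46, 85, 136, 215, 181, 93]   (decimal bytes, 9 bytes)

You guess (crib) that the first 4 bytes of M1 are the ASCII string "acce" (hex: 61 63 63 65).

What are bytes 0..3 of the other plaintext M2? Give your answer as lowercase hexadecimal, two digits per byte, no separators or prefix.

Since E_a ⊕ E_b = M1 ⊕ M2, XORing with the guessed M1 bytes yields the corresponding M2 bytes: M2 = (E_a ⊕ E_b) ⊕ M1.
39 xor 61 = 58
ff xor 63 = 9c
09 xor 63 = 6a
2e xor 65 = 4b

589c6a4b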